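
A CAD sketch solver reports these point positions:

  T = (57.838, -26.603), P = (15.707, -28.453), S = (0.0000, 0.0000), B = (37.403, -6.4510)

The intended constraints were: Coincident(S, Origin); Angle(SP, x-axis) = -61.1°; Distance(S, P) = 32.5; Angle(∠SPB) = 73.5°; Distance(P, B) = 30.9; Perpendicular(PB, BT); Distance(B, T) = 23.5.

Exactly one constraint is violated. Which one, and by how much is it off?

Distance(B, T) = 23.5 — off by 5.20.

S = (0.00, 0.00) ✓; SP at -61.10° ✓; |SP| = 32.50 ✓; ∠SPB = 73.50° ✓; |PB| = 30.90 ✓; ∠(PB, BT) = 90.00° ✓; |BT| = 28.70 ✗.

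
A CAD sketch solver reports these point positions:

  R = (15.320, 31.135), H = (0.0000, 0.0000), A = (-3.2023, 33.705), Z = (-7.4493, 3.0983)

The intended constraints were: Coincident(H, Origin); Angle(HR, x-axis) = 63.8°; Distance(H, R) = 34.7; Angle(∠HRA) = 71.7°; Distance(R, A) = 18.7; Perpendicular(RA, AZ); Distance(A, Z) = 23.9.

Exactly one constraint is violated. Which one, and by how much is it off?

Distance(A, Z) = 23.9 — off by 7.00.

H = (0.00, 0.00) ✓; HR at 63.80° ✓; |HR| = 34.70 ✓; ∠HRA = 71.70° ✓; |RA| = 18.70 ✓; ∠(RA, AZ) = 90.00° ✓; |AZ| = 30.90 ✗.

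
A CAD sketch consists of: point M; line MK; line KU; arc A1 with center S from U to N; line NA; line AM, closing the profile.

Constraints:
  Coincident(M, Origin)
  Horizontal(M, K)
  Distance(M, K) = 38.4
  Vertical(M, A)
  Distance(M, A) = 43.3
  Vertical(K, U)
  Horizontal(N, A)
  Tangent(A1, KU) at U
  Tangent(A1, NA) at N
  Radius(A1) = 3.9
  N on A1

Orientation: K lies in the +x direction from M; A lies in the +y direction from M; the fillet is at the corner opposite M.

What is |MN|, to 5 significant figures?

55.364

The virtual corner opposite M is at (38.400, 43.300). Tangency of A1 to KU means the radius SU is perpendicular to KU and A1 meets NA tangentially, so SN is at right angles to NA, with radius 3.9, so the center S sits 3.9 in from both sides at S = (34.500, 39.400). That places the tangent points at U = (38.400, 39.400) on KU and N = (34.500, 43.300) on NA. Then |MN| = |N − M| = 55.364.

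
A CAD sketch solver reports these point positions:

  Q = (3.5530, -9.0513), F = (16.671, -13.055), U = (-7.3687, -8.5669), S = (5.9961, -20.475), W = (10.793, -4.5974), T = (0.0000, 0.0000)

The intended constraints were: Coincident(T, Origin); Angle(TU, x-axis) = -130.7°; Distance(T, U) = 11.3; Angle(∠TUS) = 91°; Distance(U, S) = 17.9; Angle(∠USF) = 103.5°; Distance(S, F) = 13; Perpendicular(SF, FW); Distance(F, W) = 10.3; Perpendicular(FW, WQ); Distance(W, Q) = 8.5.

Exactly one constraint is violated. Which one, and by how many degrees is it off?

Perpendicular(FW, WQ) — off by 3.20°.

T = (0.00, 0.00) ✓; TU at -130.7° ✓; |TU| = 11.30 ✓; ∠TUS = 91.00° ✓; |US| = 17.90 ✓; ∠USF = 103.5° ✓; |SF| = 13.00 ✓; ∠(SF, FW) = 90.00° ✓; |FW| = 10.30 ✓; ∠(FW, WQ) = 86.80° ✗; |WQ| = 8.500 ✓.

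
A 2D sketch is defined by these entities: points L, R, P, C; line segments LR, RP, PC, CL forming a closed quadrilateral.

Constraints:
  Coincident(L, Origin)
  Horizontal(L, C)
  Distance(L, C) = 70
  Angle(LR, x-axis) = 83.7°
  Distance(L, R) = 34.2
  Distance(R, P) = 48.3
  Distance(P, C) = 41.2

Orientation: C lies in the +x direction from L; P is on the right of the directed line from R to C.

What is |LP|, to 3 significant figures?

30.2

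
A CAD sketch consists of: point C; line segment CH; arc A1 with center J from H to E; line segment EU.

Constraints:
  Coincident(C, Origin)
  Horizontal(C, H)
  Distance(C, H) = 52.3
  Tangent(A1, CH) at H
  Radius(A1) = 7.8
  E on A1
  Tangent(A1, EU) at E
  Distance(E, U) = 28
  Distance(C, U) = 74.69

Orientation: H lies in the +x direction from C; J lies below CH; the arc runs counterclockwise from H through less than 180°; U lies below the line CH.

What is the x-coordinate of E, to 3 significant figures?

46.9

Checks: |JE| = 7.800 ✓; ∠(JE, EU) = 90.00° ✓; |EU| = 28.00 ✓; |CU| = 74.69 ✓.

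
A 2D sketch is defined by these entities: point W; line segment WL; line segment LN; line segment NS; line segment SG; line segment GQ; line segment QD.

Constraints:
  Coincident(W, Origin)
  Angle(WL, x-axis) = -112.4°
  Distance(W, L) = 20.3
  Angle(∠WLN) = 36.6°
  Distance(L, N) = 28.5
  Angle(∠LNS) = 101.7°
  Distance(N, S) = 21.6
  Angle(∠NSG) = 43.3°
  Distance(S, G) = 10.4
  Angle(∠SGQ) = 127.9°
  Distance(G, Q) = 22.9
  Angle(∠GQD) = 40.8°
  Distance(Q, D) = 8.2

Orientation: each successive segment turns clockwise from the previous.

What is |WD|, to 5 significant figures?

18.711

W is at the origin; WL runs at -112.4° with length 20.3, so L = (-7.7357, -18.768). ∠WLN = 36.6° gives LN at 104.20° from the x-axis; with |LN| = 28.5, N = (-14.727, 8.8609). ∠LNS = 101.7° gives NS at 25.900° from the x-axis; with |NS| = 21.6, S = (4.7035, 18.296). ∠NSG = 43.3° gives SG at -110.80° from the x-axis; with |SG| = 10.4, G = (1.0103, 8.5736). ∠SGQ = 127.9° gives GQ at -162.90° from the x-axis; with |GQ| = 22.9, Q = (-20.877, 1.8401). ∠GQD = 40.8° gives QD at 57.900° from the x-axis; with |QD| = 8.2, D = (-16.520, 8.7865). Then |WD| = |D − W| = 18.711.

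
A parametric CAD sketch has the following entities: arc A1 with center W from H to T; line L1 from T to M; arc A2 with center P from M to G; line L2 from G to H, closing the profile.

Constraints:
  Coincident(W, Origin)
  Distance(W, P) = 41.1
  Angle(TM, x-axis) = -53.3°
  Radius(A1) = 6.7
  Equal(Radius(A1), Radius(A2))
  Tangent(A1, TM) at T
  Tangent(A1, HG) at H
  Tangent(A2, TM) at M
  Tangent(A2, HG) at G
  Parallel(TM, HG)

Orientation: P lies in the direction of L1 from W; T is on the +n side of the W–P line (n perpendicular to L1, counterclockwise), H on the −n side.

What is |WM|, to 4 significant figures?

41.64

The slot axis is L1's direction at -53.3°, so u = (cos -53.3°, sin -53.3°) = (0.5976, -0.8018) and n = (−sin -53.3°, cos -53.3°) = (0.8018, 0.5976). W is at the origin and P lies 41.1 along u from W, so P = 41.1·u = (24.56, -32.95). Tangency of A1 to both parallel lines with radius 6.7 puts T and H at W ± 6.7·n: T = (5.372, 4.004), H = (-5.372, -4.004). Equal radii place M and G the same way about P: M = P + 6.7·n = (29.93, -28.95), G = P − 6.7·n = (19.19, -36.96). Then |WM| = |M − W| = 41.64.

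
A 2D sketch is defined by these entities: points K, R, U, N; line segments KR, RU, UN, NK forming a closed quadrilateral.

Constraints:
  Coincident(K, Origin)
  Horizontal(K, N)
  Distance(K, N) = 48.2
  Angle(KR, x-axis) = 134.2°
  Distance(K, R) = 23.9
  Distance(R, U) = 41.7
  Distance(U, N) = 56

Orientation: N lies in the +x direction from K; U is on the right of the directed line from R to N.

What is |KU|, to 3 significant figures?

22.5

K is at the origin; KN is horizontal with |KN| = 48.2 and N in +x, so N = (48.2, 0). KR runs at 134.2° with |KR| = 23.9, so R = (-16.7, 17.1). U is determined by |RU| = 41.7 and |UN| = 56.0 together: it lies at the intersection of circle(R, 41.7) and circle(N, 56.0). With |RN| = 67.1, the foot of the radical line on RN is 23.1 from R and the perpendicular offset is √(41.7² − 23.1²) = 34.7. Taking the right-of-RN solution: U = (-3.16, -22.3).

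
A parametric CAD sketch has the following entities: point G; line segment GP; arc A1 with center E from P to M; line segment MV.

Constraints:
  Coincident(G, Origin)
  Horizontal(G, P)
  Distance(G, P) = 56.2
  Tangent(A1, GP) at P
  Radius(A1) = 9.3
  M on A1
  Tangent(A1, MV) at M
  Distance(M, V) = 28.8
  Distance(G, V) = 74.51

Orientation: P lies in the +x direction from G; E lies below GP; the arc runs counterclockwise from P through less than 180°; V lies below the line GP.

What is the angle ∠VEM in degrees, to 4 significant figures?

72.10°

Checks: |EM| = 9.300 ✓; ∠(EM, MV) = 90.00° ✓; |MV| = 28.80 ✓; |GV| = 74.51 ✓.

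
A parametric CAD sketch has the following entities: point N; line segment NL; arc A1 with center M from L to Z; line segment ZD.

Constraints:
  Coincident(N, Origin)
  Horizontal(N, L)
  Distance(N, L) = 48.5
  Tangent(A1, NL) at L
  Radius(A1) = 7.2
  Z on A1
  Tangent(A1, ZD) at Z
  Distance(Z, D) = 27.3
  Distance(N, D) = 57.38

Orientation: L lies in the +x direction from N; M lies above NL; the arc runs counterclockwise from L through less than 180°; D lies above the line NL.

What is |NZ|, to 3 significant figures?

56.1

N is at the origin; N and L share the same y with |NL| = 48.5 and L on the +x side, so L = (48.5, 0.00). The tangent condition forces ML to be normal to NL, so M = L + (0, 7.2) = (48.5, 7.20). Since MZ ⟂ ZD (tangency), |MD| = √(7.2² + 27.3²) = 28.2 regardless of where Z sits on A1. So D lies on both circle(N, 57.38) and circle(M, 28.2); the above-NL intersection is D = (45.3, 35.2). Z is the foot of the tangent from D: Z = (55.2, 9.82).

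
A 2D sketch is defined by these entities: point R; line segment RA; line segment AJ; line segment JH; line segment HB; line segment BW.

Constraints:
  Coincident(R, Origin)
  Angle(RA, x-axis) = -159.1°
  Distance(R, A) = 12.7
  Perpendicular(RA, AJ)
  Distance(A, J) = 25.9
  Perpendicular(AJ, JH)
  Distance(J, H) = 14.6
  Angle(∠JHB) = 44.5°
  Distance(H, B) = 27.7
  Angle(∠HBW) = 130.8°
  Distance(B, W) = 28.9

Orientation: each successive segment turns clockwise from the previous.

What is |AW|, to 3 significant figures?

35.1

R is at the origin; RA runs at -159.1° with length 12.7, so A = (-11.9, -4.53). RA ⟂ AJ, so AJ runs at 111°; with |AJ| = 25.9, J = (-21.1, 19.7). AJ ⟂ JH, so JH runs at 20.9°; with |JH| = 14.6, H = (-7.46, 24.9). ∠JHB = 44.5° gives HB at -115° from the x-axis; with |HB| = 27.7, B = (-19.0, -0.312). ∠HBW = 130.8° gives BW at -164° from the x-axis; with |BW| = 28.9, W = (-46.7, -8.37). Then |AW| = |W − A| = 35.1.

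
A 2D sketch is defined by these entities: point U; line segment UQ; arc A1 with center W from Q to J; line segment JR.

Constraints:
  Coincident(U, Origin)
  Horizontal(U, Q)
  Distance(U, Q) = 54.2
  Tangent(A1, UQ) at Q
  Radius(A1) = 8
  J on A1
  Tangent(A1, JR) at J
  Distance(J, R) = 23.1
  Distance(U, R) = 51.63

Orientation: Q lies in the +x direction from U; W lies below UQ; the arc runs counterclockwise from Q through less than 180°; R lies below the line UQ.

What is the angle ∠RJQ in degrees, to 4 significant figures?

139.8°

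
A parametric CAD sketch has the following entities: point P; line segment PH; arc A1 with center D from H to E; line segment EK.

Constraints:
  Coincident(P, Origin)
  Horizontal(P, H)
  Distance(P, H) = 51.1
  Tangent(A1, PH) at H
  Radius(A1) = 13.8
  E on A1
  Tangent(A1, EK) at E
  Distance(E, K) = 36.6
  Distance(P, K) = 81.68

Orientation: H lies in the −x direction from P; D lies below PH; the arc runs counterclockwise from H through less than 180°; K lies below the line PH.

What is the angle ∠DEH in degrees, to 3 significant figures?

44.3°

P is at the origin; PH is horizontal with |PH| = 51.1 and H on the −x side, so H = (-51.1, 0.00). A1 meets PH tangentially, so DH is at right angles to PH, so D = H + (0, -13.8) = (-51.1, -13.8). Since DE ⟂ EK (tangency), |DK| = √(13.8² + 36.6²) = 39.1 regardless of where E sits on A1. So K lies on both circle(P, 81.68) and circle(D, 39.1); the below-PH intersection is K = (-64.0, -50.7). E is the foot of the tangent from K: E = (-64.9, -14.1).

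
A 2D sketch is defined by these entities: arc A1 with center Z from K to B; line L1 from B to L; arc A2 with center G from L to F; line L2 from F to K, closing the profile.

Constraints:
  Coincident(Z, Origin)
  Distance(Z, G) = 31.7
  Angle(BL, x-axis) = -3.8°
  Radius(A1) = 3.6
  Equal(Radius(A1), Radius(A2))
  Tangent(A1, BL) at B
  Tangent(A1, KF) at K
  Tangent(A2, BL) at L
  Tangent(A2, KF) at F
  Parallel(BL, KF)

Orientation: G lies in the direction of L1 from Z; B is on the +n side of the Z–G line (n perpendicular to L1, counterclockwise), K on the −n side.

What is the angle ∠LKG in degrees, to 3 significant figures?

6.32°

The slot axis is L1's direction at -3.8°, so u = (cos -3.8°, sin -3.8°) = (0.998, -0.0663) and n = (−sin -3.8°, cos -3.8°) = (0.0663, 0.998). Z is at the origin and G lies 31.7 along u from Z, so G = 31.7·u = (31.6, -2.10). Tangency of A1 to both parallel lines with radius 3.6 puts B and K at Z ± 3.6·n: B = (0.239, 3.59), K = (-0.239, -3.59). Equal radii place L and F the same way about G: L = G + 3.6·n = (31.9, 1.49), F = G − 3.6·n = (31.4, -5.69). Then cos ∠LKG = KL·KG / (|KL||KG|), giving 6.32°.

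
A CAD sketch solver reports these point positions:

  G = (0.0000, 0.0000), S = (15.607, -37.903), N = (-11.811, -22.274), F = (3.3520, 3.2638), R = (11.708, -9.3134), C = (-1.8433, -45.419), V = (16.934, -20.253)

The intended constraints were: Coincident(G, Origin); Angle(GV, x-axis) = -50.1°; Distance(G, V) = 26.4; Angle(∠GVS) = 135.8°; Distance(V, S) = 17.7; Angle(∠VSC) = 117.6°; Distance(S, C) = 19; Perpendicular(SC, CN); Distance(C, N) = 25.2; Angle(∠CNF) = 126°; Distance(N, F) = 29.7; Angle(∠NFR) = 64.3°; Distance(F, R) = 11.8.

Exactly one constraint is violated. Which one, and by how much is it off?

Distance(F, R) = 11.8 — off by 3.30.

G = (0.00, 0.00) ✓; GV at -50.10° ✓; |GV| = 26.40 ✓; ∠GVS = 135.8° ✓; |VS| = 17.70 ✓; ∠VSC = 117.6° ✓; |SC| = 19.00 ✓; ∠(SC, CN) = 90.00° ✓; |CN| = 25.20 ✓; ∠CNF = 126.0° ✓; |NF| = 29.70 ✓; ∠NFR = 64.30° ✓; |FR| = 15.10 ✗.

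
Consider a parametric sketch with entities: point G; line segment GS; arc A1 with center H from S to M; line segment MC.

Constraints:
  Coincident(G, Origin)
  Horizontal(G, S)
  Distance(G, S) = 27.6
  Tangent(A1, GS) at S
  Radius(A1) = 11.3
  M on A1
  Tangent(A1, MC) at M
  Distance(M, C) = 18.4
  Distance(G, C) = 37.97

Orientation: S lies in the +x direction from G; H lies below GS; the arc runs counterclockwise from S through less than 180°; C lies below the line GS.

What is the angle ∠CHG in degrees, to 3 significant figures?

93.8°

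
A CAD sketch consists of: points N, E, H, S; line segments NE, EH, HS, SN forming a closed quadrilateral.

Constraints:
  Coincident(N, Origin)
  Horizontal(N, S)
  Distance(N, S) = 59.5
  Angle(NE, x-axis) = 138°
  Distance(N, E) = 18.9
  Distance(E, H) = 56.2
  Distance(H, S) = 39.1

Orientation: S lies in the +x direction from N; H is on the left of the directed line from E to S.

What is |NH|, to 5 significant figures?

50.551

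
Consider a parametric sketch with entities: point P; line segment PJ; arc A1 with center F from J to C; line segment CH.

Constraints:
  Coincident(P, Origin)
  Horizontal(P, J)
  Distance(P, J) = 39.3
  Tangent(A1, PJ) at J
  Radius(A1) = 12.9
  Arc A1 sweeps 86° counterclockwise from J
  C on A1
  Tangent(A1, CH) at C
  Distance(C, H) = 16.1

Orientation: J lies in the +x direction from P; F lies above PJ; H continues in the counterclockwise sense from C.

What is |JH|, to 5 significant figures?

31.356

On A1, J sits at bearing -90° from F; an 86° counterclockwise sweep puts C at bearing -4°, so C = F + 12.9·(cos -4°, sin -4°) = (52.169, 12.000). Since A1 is tangent to CH there, FC ⟂ CH, so CH runs along (−sin -4°, cos -4°); with |CH| = 16.1, H = (53.292, 28.061). Then |JH| = |H − J| = 31.356.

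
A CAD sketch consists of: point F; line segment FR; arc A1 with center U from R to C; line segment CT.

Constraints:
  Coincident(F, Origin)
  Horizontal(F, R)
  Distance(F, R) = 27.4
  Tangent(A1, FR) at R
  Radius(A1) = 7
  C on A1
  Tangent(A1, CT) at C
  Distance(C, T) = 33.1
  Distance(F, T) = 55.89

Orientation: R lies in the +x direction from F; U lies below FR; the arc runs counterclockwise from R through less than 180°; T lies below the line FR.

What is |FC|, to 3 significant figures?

24.4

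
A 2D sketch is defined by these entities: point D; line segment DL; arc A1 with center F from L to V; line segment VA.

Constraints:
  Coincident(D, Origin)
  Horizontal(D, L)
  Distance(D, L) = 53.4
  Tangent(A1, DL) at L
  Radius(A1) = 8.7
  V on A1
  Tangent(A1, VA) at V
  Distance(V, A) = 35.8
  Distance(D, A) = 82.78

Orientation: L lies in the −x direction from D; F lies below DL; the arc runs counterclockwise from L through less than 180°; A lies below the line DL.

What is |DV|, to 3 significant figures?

62.0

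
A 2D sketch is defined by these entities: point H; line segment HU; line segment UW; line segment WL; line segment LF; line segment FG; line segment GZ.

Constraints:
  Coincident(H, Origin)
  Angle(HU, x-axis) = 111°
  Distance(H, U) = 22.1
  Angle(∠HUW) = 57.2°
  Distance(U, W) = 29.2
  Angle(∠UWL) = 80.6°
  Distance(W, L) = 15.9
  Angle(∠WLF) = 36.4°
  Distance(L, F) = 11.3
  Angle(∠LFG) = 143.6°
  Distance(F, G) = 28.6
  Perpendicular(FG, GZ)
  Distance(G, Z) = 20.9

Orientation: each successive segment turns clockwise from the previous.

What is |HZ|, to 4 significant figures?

51.35

∠LFG = 143.6° gives FG at 68.80° from the x-axis; with |FG| = 28.6, G = (22.29, 37.41). FG ⟂ GZ, so GZ runs at -21.20°; with |GZ| = 20.9, Z = (41.78, 29.85). Then |HZ| = |Z − H| = 51.35.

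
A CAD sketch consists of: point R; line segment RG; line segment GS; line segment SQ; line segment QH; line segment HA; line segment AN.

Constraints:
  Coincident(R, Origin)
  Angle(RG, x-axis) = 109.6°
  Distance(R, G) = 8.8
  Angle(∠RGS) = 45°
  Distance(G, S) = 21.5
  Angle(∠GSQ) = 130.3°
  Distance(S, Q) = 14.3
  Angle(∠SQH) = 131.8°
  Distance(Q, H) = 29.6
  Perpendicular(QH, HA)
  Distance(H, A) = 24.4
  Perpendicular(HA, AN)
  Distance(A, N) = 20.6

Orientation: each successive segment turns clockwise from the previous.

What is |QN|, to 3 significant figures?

26.0

R is at the origin; RG runs at 109.6° with length 8.8, so G = (-2.95, 8.29). ∠RGS = 45.0° gives GS at -25.4° from the x-axis; with |GS| = 21.5, S = (16.5, -0.932). ∠GSQ = 130.3° gives SQ at -75.1° from the x-axis; with |SQ| = 14.3, Q = (20.1, -14.8). ∠SQH = 131.8° gives QH at -123° from the x-axis; with |QH| = 29.6, H = (3.90, -39.5). QH ⟂ HA, so HA runs at 147°; with |HA| = 24.4, A = (-16.5, -26.1). HA ⟂ AN, so AN runs at 56.7°; with |AN| = 20.6, N = (-5.19, -8.88). Then |QN| = |N − Q| = 26.0.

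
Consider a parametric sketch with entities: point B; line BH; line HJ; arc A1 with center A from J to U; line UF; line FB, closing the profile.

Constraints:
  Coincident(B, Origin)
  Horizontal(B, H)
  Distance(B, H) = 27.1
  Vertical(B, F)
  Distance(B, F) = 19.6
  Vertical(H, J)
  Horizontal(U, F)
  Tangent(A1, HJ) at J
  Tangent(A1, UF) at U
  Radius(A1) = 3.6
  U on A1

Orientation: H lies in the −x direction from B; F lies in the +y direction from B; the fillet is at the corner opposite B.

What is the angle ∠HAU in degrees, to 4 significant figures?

167.3°

The virtual corner opposite B is at (-27.10, 19.60). A1 meets HJ tangentially, so AJ is at right angles to HJ and tangency of A1 to UF means the radius AU is perpendicular to UF, with radius 3.6, so the center A sits 3.6 in from both sides at A = (-23.50, 16.00). That places the tangent points at J = (-27.10, 16.00) on HJ and U = (-23.50, 19.60) on UF. Then cos ∠HAU = AH·AU / (|AH||AU|), giving 167.3°.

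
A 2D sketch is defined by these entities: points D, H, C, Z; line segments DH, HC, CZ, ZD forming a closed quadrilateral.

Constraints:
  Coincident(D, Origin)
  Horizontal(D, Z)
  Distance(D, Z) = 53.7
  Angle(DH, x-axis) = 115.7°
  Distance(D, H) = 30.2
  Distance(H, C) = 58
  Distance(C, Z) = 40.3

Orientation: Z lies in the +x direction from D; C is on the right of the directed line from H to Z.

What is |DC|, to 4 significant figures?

28.44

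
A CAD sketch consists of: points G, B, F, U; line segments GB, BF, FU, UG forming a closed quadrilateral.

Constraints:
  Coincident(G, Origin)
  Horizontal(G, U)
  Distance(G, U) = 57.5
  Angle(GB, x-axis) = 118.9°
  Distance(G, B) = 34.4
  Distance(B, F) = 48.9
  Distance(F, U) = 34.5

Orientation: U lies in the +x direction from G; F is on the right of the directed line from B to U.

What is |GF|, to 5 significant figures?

23.082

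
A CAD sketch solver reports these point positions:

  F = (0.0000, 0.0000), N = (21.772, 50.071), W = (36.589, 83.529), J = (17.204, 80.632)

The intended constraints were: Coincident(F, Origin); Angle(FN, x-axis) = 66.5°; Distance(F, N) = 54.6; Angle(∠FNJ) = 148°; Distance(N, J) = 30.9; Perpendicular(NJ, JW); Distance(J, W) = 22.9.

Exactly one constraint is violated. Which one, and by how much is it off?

Distance(J, W) = 22.9 — off by 3.30.

F = (0.00, 0.00) ✓; FN at 66.50° ✓; |FN| = 54.60 ✓; ∠FNJ = 148.0° ✓; |NJ| = 30.90 ✓; ∠(NJ, JW) = 90.00° ✓; |JW| = 19.60 ✗.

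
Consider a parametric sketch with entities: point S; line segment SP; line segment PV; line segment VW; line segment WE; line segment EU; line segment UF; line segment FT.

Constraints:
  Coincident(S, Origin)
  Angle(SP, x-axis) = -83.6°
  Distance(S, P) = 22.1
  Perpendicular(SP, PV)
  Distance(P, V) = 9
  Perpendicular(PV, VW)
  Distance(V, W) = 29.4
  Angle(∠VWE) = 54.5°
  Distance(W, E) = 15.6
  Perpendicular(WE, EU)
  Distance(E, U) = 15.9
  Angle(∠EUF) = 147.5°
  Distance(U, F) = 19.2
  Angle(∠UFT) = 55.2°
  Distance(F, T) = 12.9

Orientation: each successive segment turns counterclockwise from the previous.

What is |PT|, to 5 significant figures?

24.140

S is at the origin; SP runs at -83.6° with length 22.1, so P = (2.4635, -21.962). The perpendicularity gives PV at right angles to SP, so PV runs at 6.4000°; with |PV| = 9.0, V = (11.407, -20.959). The perpendicularity gives VW at right angles to PV, so VW runs at 96.400°; with |VW| = 29.4, W = (8.1302, 8.2577). ∠VWE = 54.5° gives WE at -138.10° from the x-axis; with |WE| = 15.6, E = (-3.4811, -2.1605). WE is perpendicular to EU, so EU runs at -48.100°; with |EU| = 15.9, U = (7.1375, -13.995). ∠EUF = 147.5° gives UF at -15.600° from the x-axis; with |UF| = 19.2, F = (25.630, -19.158). ∠UFT = 55.2° gives FT at 109.20° from the x-axis; with |FT| = 12.9, T = (21.388, -6.9758). Then |PT| = |T − P| = 24.140.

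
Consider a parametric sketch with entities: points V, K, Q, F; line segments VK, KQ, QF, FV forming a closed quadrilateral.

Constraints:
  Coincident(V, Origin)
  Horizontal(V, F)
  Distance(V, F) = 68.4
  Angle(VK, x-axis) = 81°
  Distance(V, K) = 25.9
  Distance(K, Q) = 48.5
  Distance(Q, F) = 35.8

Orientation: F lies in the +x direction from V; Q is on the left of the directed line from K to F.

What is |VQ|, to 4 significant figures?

61.12

Checks: |KQ| = 48.50 ✓; |QF| = 35.80 ✓.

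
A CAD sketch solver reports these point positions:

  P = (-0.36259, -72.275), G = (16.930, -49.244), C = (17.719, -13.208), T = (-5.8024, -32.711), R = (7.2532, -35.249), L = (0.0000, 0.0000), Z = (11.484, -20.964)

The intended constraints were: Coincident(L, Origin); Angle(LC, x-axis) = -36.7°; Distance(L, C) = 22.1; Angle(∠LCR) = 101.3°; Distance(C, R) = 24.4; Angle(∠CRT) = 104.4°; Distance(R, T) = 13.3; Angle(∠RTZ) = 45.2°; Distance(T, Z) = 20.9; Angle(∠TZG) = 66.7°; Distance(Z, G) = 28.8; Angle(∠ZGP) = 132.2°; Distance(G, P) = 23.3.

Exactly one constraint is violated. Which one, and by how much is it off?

Distance(G, P) = 23.3 — off by 5.50.

L = (0.00, 0.00) ✓; LC at -36.70° ✓; |LC| = 22.10 ✓; ∠LCR = 101.3° ✓; |CR| = 24.40 ✓; ∠CRT = 104.4° ✓; |RT| = 13.30 ✓; ∠RTZ = 45.20° ✓; |TZ| = 20.90 ✓; ∠TZG = 66.70° ✓; |ZG| = 28.80 ✓; ∠ZGP = 132.2° ✓; |GP| = 28.80 ✗.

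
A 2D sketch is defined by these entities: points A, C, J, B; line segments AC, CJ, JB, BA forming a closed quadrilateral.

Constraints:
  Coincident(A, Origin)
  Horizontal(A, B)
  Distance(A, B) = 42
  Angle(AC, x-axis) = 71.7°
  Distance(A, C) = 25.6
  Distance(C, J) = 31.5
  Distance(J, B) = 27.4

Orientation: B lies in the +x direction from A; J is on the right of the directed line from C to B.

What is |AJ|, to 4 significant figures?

16.60

Checks: |CJ| = 31.50 ✓; |JB| = 27.40 ✓.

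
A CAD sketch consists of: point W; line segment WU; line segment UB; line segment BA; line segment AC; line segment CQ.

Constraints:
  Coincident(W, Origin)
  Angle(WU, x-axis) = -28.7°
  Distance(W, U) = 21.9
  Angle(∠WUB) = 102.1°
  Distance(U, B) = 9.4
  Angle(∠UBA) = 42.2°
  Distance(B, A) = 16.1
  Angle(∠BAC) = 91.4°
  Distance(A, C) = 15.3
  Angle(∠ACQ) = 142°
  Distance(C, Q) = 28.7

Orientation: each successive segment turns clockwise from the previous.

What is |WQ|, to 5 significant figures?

51.494

W is at the origin; WU runs at -28.7° with length 21.9, so U = (19.210, -10.517). ∠WUB = 102.1° gives UB at -106.60° from the x-axis; with |UB| = 9.4, B = (16.524, -19.525). ∠UBA = 42.2° gives BA at 115.60° from the x-axis; with |BA| = 16.1, A = (9.5674, -5.0056). ∠BAC = 91.4° gives AC at 27.000° from the x-axis; with |AC| = 15.3, C = (23.200, 1.9404). ∠ACQ = 142.0° gives CQ at -11.000° from the x-axis; with |CQ| = 28.7, Q = (51.373, -3.5358). Then |WQ| = |Q − W| = 51.494.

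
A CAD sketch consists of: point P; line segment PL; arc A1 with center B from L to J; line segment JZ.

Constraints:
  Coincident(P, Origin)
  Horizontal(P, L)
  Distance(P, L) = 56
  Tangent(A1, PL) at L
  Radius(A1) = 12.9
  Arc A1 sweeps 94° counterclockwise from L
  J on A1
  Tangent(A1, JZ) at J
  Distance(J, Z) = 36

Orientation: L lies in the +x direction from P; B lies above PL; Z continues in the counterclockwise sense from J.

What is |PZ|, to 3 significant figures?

82.9

P is at the origin; P and L share the same y with |PL| = 56.0 and L on the +x side, so L = (56.0, 0.00). A1 meets PL tangentially, so BL is at right angles to PL, so B = L + (0, 12.9) = (56.0, 12.9). On A1, L sits at bearing -90° from B; a 94° counterclockwise sweep puts J at bearing 4°, so J = B + 12.9·(cos 4°, sin 4°) = (68.9, 13.8). Tangency of A1 to JZ means the radius BJ is perpendicular to JZ, so JZ runs along (−sin 4°, cos 4°); with |JZ| = 36.0, Z = (66.4, 49.7). Then |PZ| = |Z − P| = 82.9.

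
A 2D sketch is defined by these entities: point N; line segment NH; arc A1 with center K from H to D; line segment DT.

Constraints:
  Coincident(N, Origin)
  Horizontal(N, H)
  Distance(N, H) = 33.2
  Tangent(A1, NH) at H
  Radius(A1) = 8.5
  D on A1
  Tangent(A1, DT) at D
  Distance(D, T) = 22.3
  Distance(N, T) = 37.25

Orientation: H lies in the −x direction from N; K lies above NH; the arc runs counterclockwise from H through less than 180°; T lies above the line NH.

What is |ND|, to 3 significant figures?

25.9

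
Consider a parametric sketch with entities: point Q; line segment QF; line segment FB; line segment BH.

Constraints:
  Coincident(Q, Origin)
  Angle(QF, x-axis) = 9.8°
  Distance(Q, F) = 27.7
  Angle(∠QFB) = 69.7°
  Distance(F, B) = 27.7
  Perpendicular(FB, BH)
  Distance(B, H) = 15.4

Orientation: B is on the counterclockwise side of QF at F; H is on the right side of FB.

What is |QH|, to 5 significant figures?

45.161

Q is at the origin; QF runs at 9.8° with length 27.7, so F = 27.7·(cos 9.8°, sin 9.8°) = (27.296, 4.7148). ∠QFB = 69.7°, so FB runs at 9.8° + (180° − 69.7°) = 120.10° from the x-axis; with |FB| = 27.7, B = F + 27.7·(cos 120.10°, sin 120.10°) = (13.404, 28.679). The perpendicularity gives BH at right angles to FB; with |BH| = 15.4 on the right of FB, H = B + 15.4·(0.86515, 0.50151) = (26.727, 36.403). Then |QH| = |H − Q| = 45.161.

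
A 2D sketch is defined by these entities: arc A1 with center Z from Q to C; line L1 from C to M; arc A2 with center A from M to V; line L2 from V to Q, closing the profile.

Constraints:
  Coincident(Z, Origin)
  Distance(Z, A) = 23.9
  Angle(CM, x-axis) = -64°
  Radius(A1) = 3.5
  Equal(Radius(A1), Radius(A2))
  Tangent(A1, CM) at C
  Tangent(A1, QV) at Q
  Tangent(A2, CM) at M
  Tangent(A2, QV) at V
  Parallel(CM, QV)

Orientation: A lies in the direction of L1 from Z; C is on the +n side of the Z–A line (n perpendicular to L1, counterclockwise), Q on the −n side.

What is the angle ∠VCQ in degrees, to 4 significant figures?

73.68°

Tangency of A1 to both parallel lines with radius 3.5 puts C and Q at Z ± 3.5·n: C = (3.146, 1.534), Q = (-3.146, -1.534). Equal radii place M and V the same way about A: M = A + 3.5·n = (13.62, -19.95), V = A − 3.5·n = (7.331, -23.02). Then cos ∠VCQ = CV·CQ / (|CV||CQ|), giving 73.68°.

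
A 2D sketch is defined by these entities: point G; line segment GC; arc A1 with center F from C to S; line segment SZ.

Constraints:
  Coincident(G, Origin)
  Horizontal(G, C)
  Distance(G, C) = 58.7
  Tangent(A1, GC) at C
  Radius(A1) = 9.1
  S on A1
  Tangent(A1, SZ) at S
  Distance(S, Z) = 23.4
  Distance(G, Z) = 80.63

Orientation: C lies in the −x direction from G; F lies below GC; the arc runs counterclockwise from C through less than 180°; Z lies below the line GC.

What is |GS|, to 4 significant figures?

67.40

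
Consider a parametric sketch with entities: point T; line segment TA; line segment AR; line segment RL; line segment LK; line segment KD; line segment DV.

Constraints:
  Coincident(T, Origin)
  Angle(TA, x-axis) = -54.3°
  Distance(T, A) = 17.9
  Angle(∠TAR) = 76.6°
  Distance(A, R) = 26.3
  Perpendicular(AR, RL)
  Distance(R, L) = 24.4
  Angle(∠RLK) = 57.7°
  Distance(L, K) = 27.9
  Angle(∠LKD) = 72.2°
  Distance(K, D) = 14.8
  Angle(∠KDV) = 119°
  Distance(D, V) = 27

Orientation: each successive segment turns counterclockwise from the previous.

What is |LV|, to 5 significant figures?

19.584

T is at the origin; TA runs at -54.3° with length 17.9, so A = (10.445, -14.536). ∠TAR = 76.6° gives AR at 49.100° from the x-axis; with |AR| = 26.3, R = (27.665, 5.3427). AR ⟂ RL, so RL runs at 139.10°; with |RL| = 24.4, L = (9.2222, 21.318). ∠RLK = 57.7° gives LK at -98.600° from the x-axis; with |LK| = 27.9, K = (5.0502, -6.2680). ∠LKD = 72.2° gives KD at 9.2000° from the x-axis; with |KD| = 14.8, D = (19.660, -3.9017). ∠KDV = 119.0° gives DV at 70.200° from the x-axis; with |DV| = 27.0, V = (28.806, 21.502). Then |LV| = |V − L| = 19.584.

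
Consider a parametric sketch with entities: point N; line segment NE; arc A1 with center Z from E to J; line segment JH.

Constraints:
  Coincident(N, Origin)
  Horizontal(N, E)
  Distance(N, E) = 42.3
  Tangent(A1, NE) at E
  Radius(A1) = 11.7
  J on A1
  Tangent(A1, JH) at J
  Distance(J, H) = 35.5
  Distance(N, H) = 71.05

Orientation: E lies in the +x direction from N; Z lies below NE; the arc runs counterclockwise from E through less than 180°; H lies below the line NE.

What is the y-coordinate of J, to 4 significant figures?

-18.33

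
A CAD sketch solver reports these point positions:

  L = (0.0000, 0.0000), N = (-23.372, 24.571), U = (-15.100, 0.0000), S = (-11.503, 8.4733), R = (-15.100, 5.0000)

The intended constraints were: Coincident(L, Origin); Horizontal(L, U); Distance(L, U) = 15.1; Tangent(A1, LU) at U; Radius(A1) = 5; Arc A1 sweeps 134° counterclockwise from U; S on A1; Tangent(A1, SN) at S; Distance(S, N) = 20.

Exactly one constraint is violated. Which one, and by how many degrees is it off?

Tangent(A1, SN) at S — off by 7.60°.

L = (0.00, 0.00) ✓; L.y = 0.00, U.y = 0.00 ✓; |LU| = 15.10 ✓; ∠(RU, UL) = 90.00° ✓; |RU| = 5.000 ✓; bearing(R→S) − bearing(R→U) = 134.0° ✓; |RS| = 5.000 ✓; ∠(RS, SN) = 97.60° ✗; |SN| = 20.00 ✓.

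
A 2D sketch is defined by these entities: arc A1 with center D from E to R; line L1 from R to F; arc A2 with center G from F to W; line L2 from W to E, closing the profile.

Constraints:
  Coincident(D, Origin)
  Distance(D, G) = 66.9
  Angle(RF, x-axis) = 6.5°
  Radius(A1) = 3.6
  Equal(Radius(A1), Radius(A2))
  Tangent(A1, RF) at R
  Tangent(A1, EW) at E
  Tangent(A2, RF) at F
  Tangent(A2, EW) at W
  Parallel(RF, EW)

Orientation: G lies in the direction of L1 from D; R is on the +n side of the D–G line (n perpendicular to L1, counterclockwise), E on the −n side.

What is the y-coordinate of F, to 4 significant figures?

11.15

The slot axis is L1's direction at 6.5°, so u = (cos 6.5°, sin 6.5°) = (0.9936, 0.1132) and n = (−sin 6.5°, cos 6.5°) = (-0.1132, 0.9936). D is at the origin and G lies 66.9 along u from D, so G = 66.9·u = (66.47, 7.573). Tangency of A1 to both parallel lines with radius 3.6 puts R and E at D ± 3.6·n: R = (-0.4075, 3.577), E = (0.4075, -3.577). Equal radii place F and W the same way about G: F = G + 3.6·n = (66.06, 11.15), W = G − 3.6·n = (66.88, 3.996). So F.y = 11.15.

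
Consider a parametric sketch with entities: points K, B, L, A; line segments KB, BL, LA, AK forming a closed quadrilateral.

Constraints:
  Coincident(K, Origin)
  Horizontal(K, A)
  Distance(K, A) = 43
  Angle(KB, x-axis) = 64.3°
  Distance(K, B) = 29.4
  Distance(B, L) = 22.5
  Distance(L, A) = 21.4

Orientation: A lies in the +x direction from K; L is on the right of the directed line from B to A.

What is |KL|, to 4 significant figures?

23.37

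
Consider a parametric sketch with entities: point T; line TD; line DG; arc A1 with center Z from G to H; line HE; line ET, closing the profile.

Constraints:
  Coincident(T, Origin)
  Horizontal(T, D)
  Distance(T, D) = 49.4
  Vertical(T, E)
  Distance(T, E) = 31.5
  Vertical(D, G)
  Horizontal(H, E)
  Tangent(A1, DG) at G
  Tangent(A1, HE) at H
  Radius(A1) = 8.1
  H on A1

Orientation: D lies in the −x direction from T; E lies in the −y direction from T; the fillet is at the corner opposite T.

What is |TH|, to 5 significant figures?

51.942

The virtual corner opposite T is at (-49.400, -31.500). Tangency of A1 to DG means the radius ZG is perpendicular to DG and since A1 is tangent to HE there, ZH ⟂ HE, with radius 8.1, so the center Z sits 8.1 in from both sides at Z = (-41.300, -23.400). That places the tangent points at G = (-49.400, -23.400) on DG and H = (-41.300, -31.500) on HE. Then |TH| = |H − T| = 51.942.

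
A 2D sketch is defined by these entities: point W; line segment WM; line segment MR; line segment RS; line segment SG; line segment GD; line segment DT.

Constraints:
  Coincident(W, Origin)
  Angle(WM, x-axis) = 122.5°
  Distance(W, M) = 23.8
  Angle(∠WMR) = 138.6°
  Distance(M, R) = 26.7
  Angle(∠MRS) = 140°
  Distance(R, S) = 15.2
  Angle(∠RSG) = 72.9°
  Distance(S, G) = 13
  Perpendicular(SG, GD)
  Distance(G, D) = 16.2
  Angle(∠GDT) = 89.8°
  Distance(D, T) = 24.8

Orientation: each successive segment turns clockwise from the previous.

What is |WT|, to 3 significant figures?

62.9

SG is perpendicular to GD, so GD runs at -156°; with |GD| = 16.2, D = (-6.71, 38.0). ∠GDT = 89.8° gives DT at 114° from the x-axis; with |DT| = 24.8, T = (-16.7, 60.7). Then |WT| = |T − W| = 62.9.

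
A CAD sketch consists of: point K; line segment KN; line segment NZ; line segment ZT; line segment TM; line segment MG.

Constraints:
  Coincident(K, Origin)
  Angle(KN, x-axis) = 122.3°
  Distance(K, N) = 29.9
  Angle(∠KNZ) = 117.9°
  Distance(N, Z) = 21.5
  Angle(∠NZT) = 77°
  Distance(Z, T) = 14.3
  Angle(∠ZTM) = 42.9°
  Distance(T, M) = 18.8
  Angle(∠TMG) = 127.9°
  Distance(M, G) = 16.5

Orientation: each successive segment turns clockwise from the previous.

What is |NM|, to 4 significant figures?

9.220

∠NZT = 77.0° gives ZT at -42.80° from the x-axis; with |ZT| = 14.3, T = (5.200, 34.21). ∠ZTM = 42.9° gives TM at -179.9° from the x-axis; with |TM| = 18.8, M = (-13.60, 34.18). Then |NM| = |M − N| = 9.220.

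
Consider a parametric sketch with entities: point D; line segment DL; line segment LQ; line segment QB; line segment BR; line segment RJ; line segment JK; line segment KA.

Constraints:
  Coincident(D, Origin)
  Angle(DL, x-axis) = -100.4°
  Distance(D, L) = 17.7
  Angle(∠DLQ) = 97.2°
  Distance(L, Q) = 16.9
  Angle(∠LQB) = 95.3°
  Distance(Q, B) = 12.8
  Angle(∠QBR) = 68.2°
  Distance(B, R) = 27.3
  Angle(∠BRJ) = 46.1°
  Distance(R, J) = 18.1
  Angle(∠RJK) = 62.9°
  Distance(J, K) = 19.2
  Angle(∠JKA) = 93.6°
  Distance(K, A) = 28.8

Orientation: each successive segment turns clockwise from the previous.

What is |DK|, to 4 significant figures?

10.95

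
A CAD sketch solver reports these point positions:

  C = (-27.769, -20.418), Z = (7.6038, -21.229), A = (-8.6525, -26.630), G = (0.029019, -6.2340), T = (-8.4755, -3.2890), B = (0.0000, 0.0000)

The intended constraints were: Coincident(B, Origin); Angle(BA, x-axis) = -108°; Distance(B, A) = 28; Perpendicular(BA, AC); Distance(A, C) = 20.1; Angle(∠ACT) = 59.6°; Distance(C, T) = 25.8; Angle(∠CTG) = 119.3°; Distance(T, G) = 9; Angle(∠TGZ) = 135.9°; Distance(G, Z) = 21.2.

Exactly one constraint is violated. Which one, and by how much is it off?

Distance(G, Z) = 21.2 — off by 4.40.

B = (0.00, 0.00) ✓; BA at -108.0° ✓; |BA| = 28.00 ✓; ∠(BA, AC) = 90.00° ✓; |AC| = 20.10 ✓; ∠ACT = 59.60° ✓; |CT| = 25.80 ✓; ∠CTG = 119.3° ✓; |TG| = 9.000 ✓; ∠TGZ = 135.9° ✓; |GZ| = 16.80 ✗.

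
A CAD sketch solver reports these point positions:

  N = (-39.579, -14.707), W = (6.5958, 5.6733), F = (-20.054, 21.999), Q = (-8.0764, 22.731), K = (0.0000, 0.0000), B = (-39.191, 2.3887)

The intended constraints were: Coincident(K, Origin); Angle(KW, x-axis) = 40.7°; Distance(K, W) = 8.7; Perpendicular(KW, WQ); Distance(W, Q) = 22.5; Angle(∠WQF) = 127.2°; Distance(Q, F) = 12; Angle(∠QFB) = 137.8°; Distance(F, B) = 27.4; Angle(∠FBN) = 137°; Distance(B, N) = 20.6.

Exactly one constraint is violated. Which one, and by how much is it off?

Distance(B, N) = 20.6 — off by 3.50.

K = (0.00, 0.00) ✓; KW at 40.70° ✓; |KW| = 8.700 ✓; ∠(KW, WQ) = 90.00° ✓; |WQ| = 22.50 ✓; ∠WQF = 127.2° ✓; |QF| = 12.00 ✓; ∠QFB = 137.8° ✓; |FB| = 27.40 ✓; ∠FBN = 137.0° ✓; |BN| = 17.10 ✗.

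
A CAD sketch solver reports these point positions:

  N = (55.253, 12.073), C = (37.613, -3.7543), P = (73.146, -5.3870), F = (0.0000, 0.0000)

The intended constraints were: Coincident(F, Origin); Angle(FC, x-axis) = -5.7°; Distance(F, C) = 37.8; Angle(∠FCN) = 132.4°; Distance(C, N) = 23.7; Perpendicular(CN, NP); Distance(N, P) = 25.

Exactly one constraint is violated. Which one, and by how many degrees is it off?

Perpendicular(CN, NP) — off by 3.80°.

F = (0.00, 0.00) ✓; FC at -5.700° ✓; |FC| = 37.80 ✓; ∠FCN = 132.4° ✓; |CN| = 23.70 ✓; ∠(CN, NP) = 86.20° ✗; |NP| = 25.00 ✓.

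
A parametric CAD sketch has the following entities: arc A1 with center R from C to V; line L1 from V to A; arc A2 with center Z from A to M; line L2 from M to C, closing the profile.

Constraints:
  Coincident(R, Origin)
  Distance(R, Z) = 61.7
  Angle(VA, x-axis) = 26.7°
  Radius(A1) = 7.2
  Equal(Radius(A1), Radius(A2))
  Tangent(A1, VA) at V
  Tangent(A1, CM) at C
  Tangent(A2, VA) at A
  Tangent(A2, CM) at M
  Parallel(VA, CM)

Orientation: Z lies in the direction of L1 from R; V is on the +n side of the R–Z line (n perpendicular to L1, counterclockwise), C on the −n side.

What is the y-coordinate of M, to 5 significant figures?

21.291

Tangency of A1 to both parallel lines with radius 7.2 puts V and C at R ± 7.2·n: V = (-3.2351, 6.4323), C = (3.2351, -6.4323). Equal radii place A and M the same way about Z: A = Z + 7.2·n = (51.886, 34.155), M = Z − 7.2·n = (58.356, 21.291). So M.y = 21.291.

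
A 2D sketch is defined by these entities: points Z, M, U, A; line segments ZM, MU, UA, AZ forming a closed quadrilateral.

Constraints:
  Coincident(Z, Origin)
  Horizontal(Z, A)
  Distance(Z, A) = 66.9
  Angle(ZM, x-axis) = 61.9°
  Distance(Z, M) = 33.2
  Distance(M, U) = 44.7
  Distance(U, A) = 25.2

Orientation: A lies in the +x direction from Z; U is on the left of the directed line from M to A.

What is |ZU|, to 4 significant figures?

64.77

Z is at the origin; ZA is horizontal with |ZA| = 66.9 and A in +x, so A = (66.9, 0). ZM runs at 61.9° with |ZM| = 33.2, so M = (15.64, 29.29). U is determined by |MU| = 44.7 and |UA| = 25.2 together: it lies at the intersection of circle(M, 44.7) and circle(A, 25.2). With |MA| = 59.04, the foot of the radical line on MA is 41.06 from M and the perpendicular offset is √(44.7² − 41.06²) = 17.66. Taking the left-of-MA solution: U = (60.05, 24.25).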